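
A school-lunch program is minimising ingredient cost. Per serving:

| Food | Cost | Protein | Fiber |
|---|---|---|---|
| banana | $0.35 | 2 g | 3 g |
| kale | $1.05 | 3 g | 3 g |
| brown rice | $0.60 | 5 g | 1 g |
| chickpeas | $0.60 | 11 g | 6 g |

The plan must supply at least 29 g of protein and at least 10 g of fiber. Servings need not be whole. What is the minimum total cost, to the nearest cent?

$1.58

Two binding constraints pin down two serving amounts, so the optimal mix uses at most two foods. The candidates are each food alone (scaled to the tighter of protein/fiber) and each pair with both constraints tight.
banana only: max(29/2, 10/3) = 14.5 servings → $5.08.
kale only: max(29/3, 10/3) = 9.667 servings → $10.15.
brown rice only: max(29/5, 10/1) = 10 servings → $6.00.
chickpeas only: max(29/11, 10/6) = 2.636 servings → $1.58.
banana + kale: intersection lies outside the first quadrant.
banana + brown rice with both tight: 1.615 servings and 5.154 servings → $3.66.
banana + chickpeas with both targets exact would need a negative amount; discard.
kale + brown rice with both tight: 1.75 servings and 4.75 servings → $4.69.
kale + chickpeas: intersection lies outside the first quadrant.
brown rice + chickpeas with both tight: 3.368 servings and 1.105 servings → $2.68.
So the least-cost plan costs $1.58.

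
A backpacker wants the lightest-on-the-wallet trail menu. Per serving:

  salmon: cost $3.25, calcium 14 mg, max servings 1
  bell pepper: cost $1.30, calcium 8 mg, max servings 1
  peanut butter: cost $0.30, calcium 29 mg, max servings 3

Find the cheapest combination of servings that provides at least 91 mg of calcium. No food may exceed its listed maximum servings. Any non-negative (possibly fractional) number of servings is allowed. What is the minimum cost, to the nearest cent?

Cost per mg of calcium: peanut butter $0.0103, bell pepper $0.1625, salmon $0.2321.
Take 3 servings of peanut butter: +87.0 mg calcium for $0.90 (total $0.90, still need 4.0 mg).
Take 0.5 servings of bell pepper: +4.0 mg calcium for $0.65 (total $1.55, still need 0.0 mg).
Filling from the cheapest source first is optimal under one linear minimum: $1.55.

$1.55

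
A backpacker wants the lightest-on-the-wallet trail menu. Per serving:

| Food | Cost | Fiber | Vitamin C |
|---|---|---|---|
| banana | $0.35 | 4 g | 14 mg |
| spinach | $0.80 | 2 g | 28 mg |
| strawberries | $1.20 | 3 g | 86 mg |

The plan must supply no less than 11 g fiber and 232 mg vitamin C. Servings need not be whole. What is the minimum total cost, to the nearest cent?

Minimising a linear cost over {fiber ≥ 11, vitamin C ≥ 232, servings ≥ 0} — the optimum is at a vertex, using one or two foods.
banana only: max(11/4, 232/14) = 16.57 servings → $5.80.
spinach only: max(11/2, 232/28) = 8.286 servings → $6.63.
strawberries only: max(11/3, 232/86) = 3.667 servings → $4.40.
banana + spinach: the both-tight solution has a negative serving — not a feasible corner.
banana + strawberries with both tight: 0.8278 servings and 2.563 servings → $3.37.
spinach + strawberries with both tight: 2.841 servings and 1.773 servings → $4.40.
Cheapest feasible corner: $3.37.

$3.37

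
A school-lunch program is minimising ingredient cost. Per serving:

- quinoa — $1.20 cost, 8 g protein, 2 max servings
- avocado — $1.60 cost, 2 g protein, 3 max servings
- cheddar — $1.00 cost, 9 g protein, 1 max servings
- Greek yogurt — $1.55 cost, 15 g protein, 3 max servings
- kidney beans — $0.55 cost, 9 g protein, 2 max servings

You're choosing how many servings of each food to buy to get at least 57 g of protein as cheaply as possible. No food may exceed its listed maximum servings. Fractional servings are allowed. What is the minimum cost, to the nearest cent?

$5.13

Cost per g of protein: kidney beans $0.0611, Greek yogurt $0.1033, cheddar $0.1111, quinoa $0.1500, avocado $0.8000.
Take 2 servings of kidney beans: +18.0 g protein for $1.10 (total $1.10, still need 39.0 g).
Take 2.6 servings of Greek yogurt: +39.0 g protein for $4.03 (total $5.13, still need 0.0 g).
Greedy by cheapest-per-g is optimal for a single linear constraint, so the minimum cost is $5.13.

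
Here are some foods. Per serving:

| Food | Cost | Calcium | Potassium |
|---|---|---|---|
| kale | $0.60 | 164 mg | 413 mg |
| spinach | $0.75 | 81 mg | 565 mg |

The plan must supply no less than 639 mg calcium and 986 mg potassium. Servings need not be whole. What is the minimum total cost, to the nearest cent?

$2.34

Compare the cost at each extreme point of the feasible region.
kale only: max(639/164, 986/413) = 3.896 servings → $2.34.
spinach only: max(639/81, 986/565) = 7.889 servings → $5.92.
kale + spinach with both targets exact would need a negative amount; discard.
Cheapest feasible corner: $2.34.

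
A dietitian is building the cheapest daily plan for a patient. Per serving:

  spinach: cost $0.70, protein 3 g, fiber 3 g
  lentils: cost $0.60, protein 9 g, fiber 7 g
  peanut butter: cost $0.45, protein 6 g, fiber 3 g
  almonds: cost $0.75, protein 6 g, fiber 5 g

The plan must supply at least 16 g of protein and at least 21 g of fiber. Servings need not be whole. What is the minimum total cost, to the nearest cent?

Two binding constraints pin down two serving amounts, so the optimal mix uses at most two foods. The candidates are each food alone (scaled to the tighter of protein/fiber) and each pair with both constraints tight.
spinach only: max(16/3, 21/3) = 7 servings → $4.90.
lentils only: max(16/9, 21/7) = 3 servings → $1.80.
peanut butter only: max(16/6, 21/3) = 7 servings → $3.15.
almonds only: max(16/6, 21/5) = 4.2 servings → $3.15.
spinach + lentils with both targets exact would need a negative amount; discard.
spinach + peanut butter: intersection lies outside the first quadrant.
spinach + almonds: intersection lies outside the first quadrant.
lentils + peanut butter: the both-tight solution has a negative serving — not a feasible corner.
lentils + almonds: the both-tight solution has a negative serving — not a feasible corner.
peanut butter + almonds: intersection lies outside the first quadrant.
So the least-cost plan costs $1.80.

$1.80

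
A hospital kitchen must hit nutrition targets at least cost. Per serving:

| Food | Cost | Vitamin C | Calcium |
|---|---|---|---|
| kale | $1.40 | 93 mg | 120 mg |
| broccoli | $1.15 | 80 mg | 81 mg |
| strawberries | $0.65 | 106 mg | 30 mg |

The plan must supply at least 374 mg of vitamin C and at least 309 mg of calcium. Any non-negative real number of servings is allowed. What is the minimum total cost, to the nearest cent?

Minimising a linear cost over {vitamin C ≥ 374, calcium ≥ 309, servings ≥ 0} — the optimum is at a vertex, using one or two foods.
kale only: max(374/93, 309/120) = 4.022 servings → $5.63.
broccoli only: max(374/80, 309/81) = 4.675 servings → $5.38.
strawberries only: max(374/106, 309/30) = 10.3 servings → $6.70.
kale + broccoli: the both-tight solution has a negative serving — not a feasible corner.
kale + strawberries with both tight: 2.169 servings and 1.626 servings → $4.09.
broccoli + strawberries with both tight: 3.481 servings and 0.9011 servings → $4.59.
Cheapest feasible corner: $4.09.

$4.09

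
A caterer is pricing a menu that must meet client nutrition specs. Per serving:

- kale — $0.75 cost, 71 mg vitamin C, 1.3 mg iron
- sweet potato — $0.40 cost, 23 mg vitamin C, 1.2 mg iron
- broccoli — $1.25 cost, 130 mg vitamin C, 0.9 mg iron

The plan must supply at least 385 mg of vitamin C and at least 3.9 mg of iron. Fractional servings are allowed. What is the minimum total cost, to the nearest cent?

$3.80

With two linear requirements the optimum uses one or two foods; enumerate the corners.
kale only: max(385/71, 3.9/1.3) = 5.423 servings → $4.07.
sweet potato only: max(385/23, 3.9/1.2) = 16.74 servings → $6.70.
broccoli only: max(385/130, 3.9/0.9) = 4.333 servings → $5.42.
kale + sweet potato: the both-tight solution has a negative serving — not a feasible corner.
kale + broccoli with both tight: 1.527 servings and 2.127 servings → $3.80.
sweet potato + broccoli with both tight: 1.186 servings and 2.752 servings → $3.91.
The minimum over all feasible corners is $3.80.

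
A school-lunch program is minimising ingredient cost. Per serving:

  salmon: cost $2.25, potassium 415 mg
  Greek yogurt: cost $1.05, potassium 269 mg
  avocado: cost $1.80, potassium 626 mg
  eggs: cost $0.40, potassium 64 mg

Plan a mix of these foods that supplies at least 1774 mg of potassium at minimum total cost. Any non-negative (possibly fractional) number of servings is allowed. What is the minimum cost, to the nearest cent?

$5.10

Cost per mg of potassium: avocado $0.0029, Greek yogurt $0.0039, salmon $0.0054, eggs $0.0063.
With no serving limits, use only avocado: 1774 mg / 626 mg = 2.834 servings × $1.80 = $5.10.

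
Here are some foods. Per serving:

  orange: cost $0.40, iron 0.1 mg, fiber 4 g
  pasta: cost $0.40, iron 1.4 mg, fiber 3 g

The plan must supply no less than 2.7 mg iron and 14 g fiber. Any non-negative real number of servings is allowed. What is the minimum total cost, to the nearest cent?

$1.58

Minimising a linear cost over {iron ≥ 2.7, fiber ≥ 14, servings ≥ 0} — the optimum is at a vertex, using one or two foods.
orange only: max(2.7/0.1, 14/4) = 27 servings → $10.80.
pasta only: max(2.7/1.4, 14/3) = 4.667 servings → $1.87.
orange + pasta with both tight: 2.17 servings and 1.774 servings → $1.58.
Cheapest feasible corner: $1.58.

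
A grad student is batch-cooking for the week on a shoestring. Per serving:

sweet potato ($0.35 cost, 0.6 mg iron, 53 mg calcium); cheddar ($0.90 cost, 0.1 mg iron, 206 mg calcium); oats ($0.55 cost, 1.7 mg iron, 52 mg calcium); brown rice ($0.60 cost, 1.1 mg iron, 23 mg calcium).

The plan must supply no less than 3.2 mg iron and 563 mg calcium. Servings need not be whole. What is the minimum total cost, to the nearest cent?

sweet potato only: max(3.2/0.6, 563/53) = 10.62 servings → $3.72.
cheddar only: max(3.2/0.1, 563/206) = 32 servings → $28.80.
oats only: max(3.2/1.7, 563/52) = 10.83 servings → $5.95.
brown rice only: max(3.2/1.1, 563/23) = 24.48 servings → $14.69.
sweet potato + cheddar with both tight: 5.096 servings and 1.422 servings → $3.06.
sweet potato + oats: the both-tight solution has a negative serving — not a feasible corner.
sweet potato + brown rice: the both-tight solution has a negative serving — not a feasible corner.
cheddar + oats with both tight: 2.292 servings and 1.748 servings → $3.02.
cheddar + brown rice with both tight: 2.433 servings and 2.688 servings → $3.80.
oats + brown rice: the both-tight solution has a negative serving — not a feasible corner.
So the least-cost plan costs $3.02.

$3.02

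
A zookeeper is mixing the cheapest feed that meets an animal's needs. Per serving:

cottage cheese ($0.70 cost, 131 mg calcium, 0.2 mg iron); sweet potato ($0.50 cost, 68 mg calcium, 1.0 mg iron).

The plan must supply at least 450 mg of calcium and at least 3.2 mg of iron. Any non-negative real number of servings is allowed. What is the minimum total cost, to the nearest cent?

$2.79

The cheapest plan sits at a corner of the feasible region — with two constraints it uses at most two foods.
cottage cheese only: max(450/131, 3.2/0.2) = 16 servings → $11.20.
sweet potato only: max(450/68, 3.2/1.0) = 6.618 servings → $3.31.
cottage cheese + sweet potato with both tight: 1.98 servings and 2.804 servings → $2.79.
The minimum over all feasible corners is $2.79.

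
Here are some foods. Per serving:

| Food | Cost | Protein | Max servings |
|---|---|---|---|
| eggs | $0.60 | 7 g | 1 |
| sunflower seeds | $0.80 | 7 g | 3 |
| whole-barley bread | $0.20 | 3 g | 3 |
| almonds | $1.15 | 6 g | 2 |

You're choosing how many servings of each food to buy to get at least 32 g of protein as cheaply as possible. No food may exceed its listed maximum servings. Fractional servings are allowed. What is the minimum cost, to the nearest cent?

Cost per g of protein: whole-barley bread $0.0667, eggs $0.0857, sunflower seeds $0.1143, almonds $0.1917.
Take 3 servings of whole-barley bread: +9.0 g protein for $0.60 (total $0.60, still need 23.0 g).
Take 1 serving of eggs: +7.0 g protein for $0.60 (total $1.20, still need 16.0 g).
Take 2.286 servings of sunflower seeds: +16.0 g protein for $1.83 (total $3.03, still need 0.0 g).
Greedy by cheapest-per-g is optimal for a single linear constraint, so the minimum cost is $3.03.

$3.03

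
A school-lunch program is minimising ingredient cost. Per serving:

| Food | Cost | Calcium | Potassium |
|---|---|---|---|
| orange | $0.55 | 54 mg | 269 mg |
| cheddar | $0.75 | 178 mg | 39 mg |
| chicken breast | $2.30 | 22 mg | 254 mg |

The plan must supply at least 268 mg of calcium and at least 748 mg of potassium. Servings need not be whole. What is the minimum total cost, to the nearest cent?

orange only: max(268/54, 748/269) = 4.963 servings → $2.73.
cheddar only: max(268/178, 748/39) = 19.18 servings → $14.38.
chicken breast only: max(268/22, 748/254) = 12.18 servings → $28.02.
orange + cheddar with both tight: 2.68 servings and 0.6925 servings → $1.99.
orange + chicken breast: the both-tight solution has a negative serving — not a feasible corner.
cheddar + chicken breast with both tight: 1.164 servings and 2.766 servings → $7.24.
Cheapest feasible corner: $1.99.

$1.99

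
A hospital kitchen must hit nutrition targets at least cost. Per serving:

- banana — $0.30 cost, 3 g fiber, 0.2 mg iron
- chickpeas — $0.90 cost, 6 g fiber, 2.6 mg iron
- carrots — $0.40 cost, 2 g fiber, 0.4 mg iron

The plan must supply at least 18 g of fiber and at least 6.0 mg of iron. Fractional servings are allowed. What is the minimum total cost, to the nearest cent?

For a min-cost LP with two ≥-constraints, a basic feasible solution has at most two positive variables.
banana only: max(18/3, 6.0/0.2) = 30 servings → $9.00.
chickpeas only: max(18/6, 6.0/2.6) = 3 servings → $2.70.
carrots only: max(18/2, 6.0/0.4) = 15 servings → $6.00.
banana + chickpeas with both tight: 1.636 servings and 2.182 servings → $2.45.
banana + carrots: intersection lies outside the first quadrant.
chickpeas + carrots with both tight: 1.714 servings and 3.857 servings → $3.09.
So the least-cost plan costs $2.45.

$2.45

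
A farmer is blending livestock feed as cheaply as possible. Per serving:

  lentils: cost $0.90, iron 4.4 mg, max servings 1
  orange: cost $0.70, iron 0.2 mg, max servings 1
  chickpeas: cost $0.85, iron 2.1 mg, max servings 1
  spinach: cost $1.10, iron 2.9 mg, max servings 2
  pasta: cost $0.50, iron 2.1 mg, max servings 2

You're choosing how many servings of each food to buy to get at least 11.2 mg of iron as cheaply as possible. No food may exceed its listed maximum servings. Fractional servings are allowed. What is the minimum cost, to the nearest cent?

$2.89

Cost per mg of iron: lentils $0.2045, pasta $0.2381, spinach $0.3793, chickpeas $0.4048, orange $3.5000.
Take 1 serving of lentils: +4.4 mg iron for $0.90 (total $0.90, still need 6.8 mg).
Take 2 servings of pasta: +4.2 mg iron for $1.00 (total $1.90, still need 2.6 mg).
Take 0.8966 servings of spinach: +2.6 mg iron for $0.99 (total $2.89, still need 0.0 mg).
Greedy by cheapest-per-mg is optimal for a single linear constraint, so the minimum cost is $2.89.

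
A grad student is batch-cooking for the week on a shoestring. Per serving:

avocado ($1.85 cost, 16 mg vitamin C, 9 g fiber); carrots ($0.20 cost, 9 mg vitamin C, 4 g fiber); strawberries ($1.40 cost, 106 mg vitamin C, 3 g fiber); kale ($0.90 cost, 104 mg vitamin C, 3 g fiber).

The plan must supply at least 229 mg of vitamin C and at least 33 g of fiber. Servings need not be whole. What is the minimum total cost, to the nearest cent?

avocado only: max(229/16, 33/9) = 14.31 servings → $26.48.
carrots only: max(229/9, 33/4) = 25.44 servings → $5.09.
strawberries only: max(229/106, 33/3) = 11 servings → $15.40.
kale only: max(229/104, 33/3) = 11 servings → $9.90.
avocado + carrots with both targets exact would need a negative amount; discard.
avocado + strawberries with both tight: 3.103 servings and 1.692 servings → $8.11.
avocado + kale with both tight: 3.091 servings and 1.726 servings → $7.27.
carrots + strawberries with both tight: 7.081 servings and 1.559 servings → $3.60.
carrots + kale with both tight: 7.057 servings and 1.591 servings → $2.84.
strawberries + kale: intersection lies outside the first quadrant.
The minimum over all feasible corners is $2.84.

$2.84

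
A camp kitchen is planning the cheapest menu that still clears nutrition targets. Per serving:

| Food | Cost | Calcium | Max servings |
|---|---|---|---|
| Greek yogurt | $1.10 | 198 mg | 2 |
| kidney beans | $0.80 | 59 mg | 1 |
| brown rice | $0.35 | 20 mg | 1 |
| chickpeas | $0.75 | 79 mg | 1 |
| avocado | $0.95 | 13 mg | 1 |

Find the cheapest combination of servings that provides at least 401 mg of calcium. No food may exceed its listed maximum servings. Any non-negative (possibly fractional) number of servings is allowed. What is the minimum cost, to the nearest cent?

$2.25

Cost per mg of calcium: Greek yogurt $0.0056, chickpeas $0.0095, kidney beans $0.0136, brown rice $0.0175, avocado $0.0731.
Take 2 servings of Greek yogurt: +396.0 mg calcium for $2.20 (total $2.20, still need 5.0 mg).
Take 0.06329 servings of chickpeas: +5.0 mg calcium for $0.05 (total $2.25, still need 0.0 mg).
Filling from the cheapest source first is optimal under one linear minimum: $2.25.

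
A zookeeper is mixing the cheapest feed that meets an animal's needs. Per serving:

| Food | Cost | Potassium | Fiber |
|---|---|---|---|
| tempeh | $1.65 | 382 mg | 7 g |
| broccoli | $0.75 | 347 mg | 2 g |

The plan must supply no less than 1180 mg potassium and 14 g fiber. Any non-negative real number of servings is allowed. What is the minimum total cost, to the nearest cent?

$3.79

An LP optimum is at a vertex; with two nutrient constraints at most two foods are used. Check each candidate.
tempeh only: max(1180/382, 14/7) = 3.089 servings → $5.10.
broccoli only: max(1180/347, 14/2) = 7 servings → $5.25.
tempeh + broccoli with both tight: 1.5 servings and 1.749 servings → $3.79.
So the least-cost plan costs $3.79.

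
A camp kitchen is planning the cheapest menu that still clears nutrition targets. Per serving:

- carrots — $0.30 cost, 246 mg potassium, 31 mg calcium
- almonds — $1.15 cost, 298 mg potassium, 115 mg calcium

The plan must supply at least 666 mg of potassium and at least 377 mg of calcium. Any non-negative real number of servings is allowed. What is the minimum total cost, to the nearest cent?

$3.65

A basic optimal solution has at most two foods positive. Try each food alone and each pair with both targets met exactly.
carrots only: max(666/246, 377/31) = 12.16 servings → $3.65.
almonds only: max(666/298, 377/115) = 3.278 servings → $3.77.
carrots + almonds: intersection lies outside the first quadrant.
The minimum over all feasible corners is $3.65.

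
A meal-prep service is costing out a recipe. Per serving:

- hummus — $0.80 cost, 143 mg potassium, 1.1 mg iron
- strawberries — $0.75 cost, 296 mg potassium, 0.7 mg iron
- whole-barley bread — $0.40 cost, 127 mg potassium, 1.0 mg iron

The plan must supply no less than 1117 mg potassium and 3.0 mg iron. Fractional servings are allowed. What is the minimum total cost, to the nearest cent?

At the optimum either one food covers both requirements or two foods hit both targets exactly; no other combination can be cheaper.
hummus only: max(1117/143, 3.0/1.1) = 7.811 servings → $6.25.
strawberries only: max(1117/296, 3.0/0.7) = 4.286 servings → $3.21.
whole-barley bread only: max(1117/127, 3.0/1.0) = 8.795 servings → $3.52.
hummus + strawberries with both tight: 0.4705 servings and 3.546 servings → $3.04.
hummus + whole-barley bread with both targets exact would need a negative amount; discard.
strawberries + whole-barley bread with both tight: 3.554 servings and 0.5123 servings → $2.87.
The minimum over all feasible corners is $2.87.

$2.87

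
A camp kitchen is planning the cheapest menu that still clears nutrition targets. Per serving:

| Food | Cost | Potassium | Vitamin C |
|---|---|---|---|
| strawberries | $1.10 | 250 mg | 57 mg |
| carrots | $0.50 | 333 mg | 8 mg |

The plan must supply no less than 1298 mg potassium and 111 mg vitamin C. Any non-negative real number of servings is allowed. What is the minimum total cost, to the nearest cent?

$3.08

Two binding constraints pin down two serving amounts, so the optimal mix uses at most two foods. The candidates are each food alone (scaled to the tighter of potassium/vitamin C) and each pair with both constraints tight.
strawberries only: max(1298/250, 111/57) = 5.192 servings → $5.71.
carrots only: max(1298/333, 111/8) = 13.88 servings → $6.94.
strawberries + carrots with both tight: 1.565 servings and 2.723 servings → $3.08.
The minimum over all feasible corners is $3.08.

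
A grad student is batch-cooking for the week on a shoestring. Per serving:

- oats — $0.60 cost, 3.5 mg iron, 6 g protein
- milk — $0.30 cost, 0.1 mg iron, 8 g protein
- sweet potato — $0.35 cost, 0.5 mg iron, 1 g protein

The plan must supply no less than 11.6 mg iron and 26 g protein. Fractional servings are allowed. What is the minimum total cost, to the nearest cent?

$2.21

An LP optimum is at a vertex; with two nutrient constraints at most two foods are used. Check each candidate.
oats only: max(11.6/3.5, 26/6) = 4.333 servings → $2.60.
milk only: max(11.6/0.1, 26/8) = 116 servings → $34.80.
sweet potato only: max(11.6/0.5, 26/1) = 26 servings → $9.10.
oats + milk with both tight: 3.292 servings and 0.781 servings → $2.21.
oats + sweet potato: the both-tight solution has a negative serving — not a feasible corner.
milk + sweet potato with both tight: 0.359 servings and 23.13 servings → $8.20.
The minimum over all feasible corners is $2.21.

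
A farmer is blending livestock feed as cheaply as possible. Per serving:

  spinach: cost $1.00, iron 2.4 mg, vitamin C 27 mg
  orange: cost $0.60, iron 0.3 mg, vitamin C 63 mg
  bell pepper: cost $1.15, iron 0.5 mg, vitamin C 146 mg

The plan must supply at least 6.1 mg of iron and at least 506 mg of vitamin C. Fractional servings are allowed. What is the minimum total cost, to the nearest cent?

$5.48

Check every corner: each single food scaled to meet both minima, and each pair solved so both constraints bind.
spinach only: max(6.1/2.4, 506/27) = 18.74 servings → $18.74.
orange only: max(6.1/0.3, 506/63) = 20.33 servings → $12.20.
bell pepper only: max(6.1/0.5, 506/146) = 12.2 servings → $14.03.
spinach + orange with both tight: 1.625 servings and 7.335 servings → $6.03.
spinach + bell pepper with both tight: 1.893 servings and 3.116 servings → $5.48.
orange + bell pepper: intersection lies outside the first quadrant.
Cheapest feasible corner: $5.48.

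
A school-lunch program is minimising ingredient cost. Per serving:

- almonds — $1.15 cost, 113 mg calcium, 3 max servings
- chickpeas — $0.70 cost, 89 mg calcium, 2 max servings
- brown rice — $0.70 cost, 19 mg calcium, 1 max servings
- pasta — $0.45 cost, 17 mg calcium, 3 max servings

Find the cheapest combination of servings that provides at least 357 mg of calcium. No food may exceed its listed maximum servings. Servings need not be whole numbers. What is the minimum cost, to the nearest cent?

$3.22

Cost per mg of calcium: chickpeas $0.0079, almonds $0.0102, pasta $0.0265, brown rice $0.0368.
Take 2 servings of chickpeas: +178.0 mg calcium for $1.40 (total $1.40, still need 179.0 mg).
Take 1.584 servings of almonds: +179.0 mg calcium for $1.82 (total $3.22, still need 0.0 mg).
Greedy by cheapest-per-mg is optimal for a single linear constraint, so the minimum cost is $3.22.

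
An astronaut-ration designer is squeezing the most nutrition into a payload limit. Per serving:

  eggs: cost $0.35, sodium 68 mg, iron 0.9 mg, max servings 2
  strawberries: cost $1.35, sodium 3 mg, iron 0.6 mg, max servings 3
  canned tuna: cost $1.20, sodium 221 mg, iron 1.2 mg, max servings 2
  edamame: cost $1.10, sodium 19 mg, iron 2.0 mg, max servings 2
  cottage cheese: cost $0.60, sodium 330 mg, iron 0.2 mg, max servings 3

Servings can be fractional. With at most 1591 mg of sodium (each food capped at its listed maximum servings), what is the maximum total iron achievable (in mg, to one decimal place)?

Iron per mg sodium: strawberries 0.2, edamame 0.1053, eggs 0.01324, canned tuna 0.00543, cottage cheese 0.0006061.
Take 3 servings of strawberries: uses 9 mg sodium, +1.8 mg iron (running total 1.8 mg).
Take 2 servings of edamame: uses 38 mg sodium, +4.0 mg iron (running total 5.8 mg).
Take 2 servings of eggs: uses 136 mg sodium, +1.8 mg iron (running total 7.6 mg).
Take 2 servings of canned tuna: uses 442 mg sodium, +2.4 mg iron (running total 10.0 mg).
Take 2.927 servings of cottage cheese: uses 966 mg sodium, +0.6 mg iron (running total 10.6 mg).
Greedy by best ratio exhausts the sodium allowance optimally: 10.6 mg.

10.6 mg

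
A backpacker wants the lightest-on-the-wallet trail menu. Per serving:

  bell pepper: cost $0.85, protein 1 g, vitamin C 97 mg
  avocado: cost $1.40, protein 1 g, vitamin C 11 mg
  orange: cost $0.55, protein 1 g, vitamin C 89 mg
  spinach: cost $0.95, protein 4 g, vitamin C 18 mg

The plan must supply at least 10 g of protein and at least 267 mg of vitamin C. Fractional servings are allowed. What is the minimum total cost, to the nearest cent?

$3.20

At the optimum either one food covers both requirements or two foods hit both targets exactly; no other combination can be cheaper.
bell pepper only: max(10/1, 267/97) = 10 servings → $8.50.
avocado only: max(10/1, 267/11) = 24.27 servings → $33.98.
orange only: max(10/1, 267/89) = 10 servings → $5.50.
spinach only: max(10/4, 267/18) = 14.83 servings → $14.09.
bell pepper + avocado with both tight: 1.826 servings and 8.174 servings → $13.00.
bell pepper + orange: the both-tight solution has a negative serving — not a feasible corner.
bell pepper + spinach with both tight: 2.4 servings and 1.9 servings → $3.85.
avocado + orange with both tight: 7.987 servings and 2.013 servings → $12.29.
avocado + spinach: the both-tight solution has a negative serving — not a feasible corner.
orange + spinach with both tight: 2.627 servings and 1.843 servings → $3.20.
The minimum over all feasible corners is $3.20.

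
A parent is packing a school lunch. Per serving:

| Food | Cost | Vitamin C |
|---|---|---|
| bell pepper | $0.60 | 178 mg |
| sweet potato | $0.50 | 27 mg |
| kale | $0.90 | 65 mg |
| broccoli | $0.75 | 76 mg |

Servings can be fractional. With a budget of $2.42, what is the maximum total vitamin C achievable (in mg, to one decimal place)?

Vitamin C per dollar: bell pepper 296.7, broccoli 101.3, kale 72.22, sweet potato 54.
With no serving limits, spend the whole cost allowance on bell pepper: $2.42 / $0.60 × 178 mg = 717.9 mg.

717.9 mg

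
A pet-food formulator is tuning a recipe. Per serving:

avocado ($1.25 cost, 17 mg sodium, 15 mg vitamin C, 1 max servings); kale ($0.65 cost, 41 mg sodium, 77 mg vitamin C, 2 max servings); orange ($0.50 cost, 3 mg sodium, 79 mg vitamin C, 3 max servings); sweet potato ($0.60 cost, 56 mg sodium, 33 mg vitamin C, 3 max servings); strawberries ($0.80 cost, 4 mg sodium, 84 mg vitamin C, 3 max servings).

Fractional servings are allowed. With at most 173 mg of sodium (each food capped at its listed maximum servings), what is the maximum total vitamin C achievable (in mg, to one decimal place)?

689.2 mg

Vitamin C per mg sodium: orange 26.33, strawberries 21, kale 1.878, avocado 0.8824, sweet potato 0.5893.
Take 3 servings of orange: uses 9 mg sodium, +237.0 mg vitamin C (running total 237.0 mg).
Take 3 servings of strawberries: uses 12 mg sodium, +252.0 mg vitamin C (running total 489.0 mg).
Take 2 servings of kale: uses 82 mg sodium, +154.0 mg vitamin C (running total 643.0 mg).
Take 1 serving of avocado: uses 17 mg sodium, +15.0 mg vitamin C (running total 658.0 mg).
Take 0.9464 servings of sweet potato: uses 53 mg sodium, +31.2 mg vitamin C (running total 689.2 mg).
Filling greedily by vitamin C-per-mg sodium is optimal for one linear limit, giving 689.2 mg.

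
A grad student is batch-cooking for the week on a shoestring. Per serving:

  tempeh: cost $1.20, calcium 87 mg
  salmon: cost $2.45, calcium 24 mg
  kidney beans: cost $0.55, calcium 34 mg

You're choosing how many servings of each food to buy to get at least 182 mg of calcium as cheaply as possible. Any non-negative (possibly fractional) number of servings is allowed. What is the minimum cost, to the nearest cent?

Cost per mg of calcium: tempeh $0.0138, kidney beans $0.0162, salmon $0.1021.
With no serving limits, use only tempeh: 182 mg / 87 mg = 2.092 servings × $1.20 = $2.51.

$2.51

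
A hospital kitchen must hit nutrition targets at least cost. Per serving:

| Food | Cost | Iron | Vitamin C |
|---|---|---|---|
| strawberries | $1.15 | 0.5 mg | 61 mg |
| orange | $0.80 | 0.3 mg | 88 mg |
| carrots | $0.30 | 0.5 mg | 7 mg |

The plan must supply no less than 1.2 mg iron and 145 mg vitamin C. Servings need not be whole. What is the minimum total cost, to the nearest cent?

$1.67

A basic optimal solution has at most two foods positive. Try each food alone and each pair with both targets met exactly.
strawberries only: max(1.2/0.5, 145/61) = 2.4 servings → $2.76.
orange only: max(1.2/0.3, 145/88) = 4 servings → $3.20.
carrots only: max(1.2/0.5, 145/7) = 20.71 servings → $6.21.
strawberries + orange with both targets exact would need a negative amount; discard.
strawberries + carrots with both tight: 2.374 servings and 0.02593 servings → $2.74.
orange + carrots with both tight: 1.53 servings and 1.482 servings → $1.67.
The minimum over all feasible corners is $1.67.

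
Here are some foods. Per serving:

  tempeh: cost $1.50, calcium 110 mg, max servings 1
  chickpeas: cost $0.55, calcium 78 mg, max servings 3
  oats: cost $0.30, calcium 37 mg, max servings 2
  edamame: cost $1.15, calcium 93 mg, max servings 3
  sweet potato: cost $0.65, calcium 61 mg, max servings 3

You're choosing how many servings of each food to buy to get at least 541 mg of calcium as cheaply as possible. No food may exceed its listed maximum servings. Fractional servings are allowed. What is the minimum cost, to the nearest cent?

$4.82

Cost per mg of calcium: chickpeas $0.0071, oats $0.0081, sweet potato $0.0107, edamame $0.0124, tempeh $0.0136.
Take 3 servings of chickpeas: +234.0 mg calcium for $1.65 (total $1.65, still need 307.0 mg).
Take 2 servings of oats: +74.0 mg calcium for $0.60 (total $2.25, still need 233.0 mg).
Take 3 servings of sweet potato: +183.0 mg calcium for $1.95 (total $4.20, still need 50.0 mg).
Take 0.5376 servings of edamame: +50.0 mg calcium for $0.62 (total $4.82, still need 0.0 mg).
Filling from the cheapest source first is optimal under one linear minimum: $4.82.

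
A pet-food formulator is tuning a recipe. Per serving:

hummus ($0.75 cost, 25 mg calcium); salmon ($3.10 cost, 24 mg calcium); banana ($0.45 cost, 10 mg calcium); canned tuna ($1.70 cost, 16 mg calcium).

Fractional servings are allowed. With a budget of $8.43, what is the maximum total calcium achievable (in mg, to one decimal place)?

Calcium per dollar: hummus 33.33, banana 22.22, canned tuna 9.412, salmon 7.742.
With no serving limits, spend the whole cost allowance on hummus: $8.43 / $0.75 × 25 mg = 281.0 mg.

281.0 mg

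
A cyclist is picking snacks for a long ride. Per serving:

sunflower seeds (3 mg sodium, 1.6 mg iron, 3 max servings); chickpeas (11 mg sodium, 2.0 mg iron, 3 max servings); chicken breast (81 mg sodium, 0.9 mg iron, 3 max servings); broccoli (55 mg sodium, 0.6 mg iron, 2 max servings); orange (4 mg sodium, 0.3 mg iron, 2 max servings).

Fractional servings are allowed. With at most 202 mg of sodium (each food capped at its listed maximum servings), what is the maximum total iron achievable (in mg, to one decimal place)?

Iron per mg sodium: sunflower seeds 0.5333, chickpeas 0.1818, orange 0.075, chicken breast 0.01111, broccoli 0.01091.
Take 3 servings of sunflower seeds: uses 9 mg sodium, +4.8 mg iron (running total 4.8 mg).
Take 3 servings of chickpeas: uses 33 mg sodium, +6.0 mg iron (running total 10.8 mg).
Take 2 servings of orange: uses 8 mg sodium, +0.6 mg iron (running total 11.4 mg).
Take 1.877 servings of chicken breast: uses 152 mg sodium, +1.7 mg iron (running total 13.1 mg).
Greedy by best ratio exhausts the sodium allowance optimally: 13.1 mg.

13.1 mg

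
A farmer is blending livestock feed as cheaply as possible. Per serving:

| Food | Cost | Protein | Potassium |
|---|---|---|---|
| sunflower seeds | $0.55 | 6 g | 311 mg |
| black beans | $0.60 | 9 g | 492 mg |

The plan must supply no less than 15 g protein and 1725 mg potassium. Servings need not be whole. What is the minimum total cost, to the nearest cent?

For a min-cost LP with two ≥-constraints, a basic feasible solution has at most two positive variables.
sunflower seeds only: max(15/6, 1725/311) = 5.547 servings → $3.05.
black beans only: max(15/9, 1725/492) = 3.506 servings → $2.10.
sunflower seeds + black beans with both targets exact would need a negative amount; discard.
Cheapest feasible corner: $2.10.

$2.10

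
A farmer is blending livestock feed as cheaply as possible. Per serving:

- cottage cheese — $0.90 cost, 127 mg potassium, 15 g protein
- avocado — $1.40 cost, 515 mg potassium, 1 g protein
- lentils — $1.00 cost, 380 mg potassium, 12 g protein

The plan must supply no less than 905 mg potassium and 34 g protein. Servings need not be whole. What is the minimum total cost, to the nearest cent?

$2.66

This is a tiny linear program; its minimum lies at a vertex of the feasible set. List the vertices and price them.
cottage cheese only: max(905/127, 34/15) = 7.126 servings → $6.41.
avocado only: max(905/515, 34/1) = 34 servings → $47.60.
lentils only: max(905/380, 34/12) = 2.833 servings → $2.83.
cottage cheese + avocado with both tight: 2.185 servings and 1.218 servings → $3.67.
cottage cheese + lentils with both tight: 0.4933 servings and 2.217 servings → $2.66.
avocado + lentils: the both-tight solution has a negative serving — not a feasible corner.
The minimum over all feasible corners is $2.66.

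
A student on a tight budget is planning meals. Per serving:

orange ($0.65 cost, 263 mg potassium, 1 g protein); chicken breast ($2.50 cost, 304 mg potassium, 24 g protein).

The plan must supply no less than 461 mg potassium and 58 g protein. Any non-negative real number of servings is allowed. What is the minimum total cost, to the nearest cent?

For a min-cost LP with two ≥-constraints, a basic feasible solution has at most two positive variables.
orange only: max(461/263, 58/1) = 58 servings → $37.70.
chicken breast only: max(461/304, 58/24) = 2.417 servings → $6.04.
orange + chicken breast: the both-tight solution has a negative serving — not a feasible corner.
The minimum over all feasible corners is $6.04.

$6.04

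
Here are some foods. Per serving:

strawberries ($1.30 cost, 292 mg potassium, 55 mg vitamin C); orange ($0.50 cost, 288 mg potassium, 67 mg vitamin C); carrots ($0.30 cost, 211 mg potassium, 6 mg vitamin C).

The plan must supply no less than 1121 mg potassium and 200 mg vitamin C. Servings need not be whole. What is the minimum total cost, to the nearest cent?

$1.85

Minimising a linear cost over {potassium ≥ 1121, vitamin C ≥ 200, servings ≥ 0} — the optimum is at a vertex, using one or two foods.
strawberries only: max(1121/292, 200/55) = 3.839 servings → $4.99.
orange only: max(1121/288, 200/67) = 3.892 servings → $1.95.
carrots only: max(1121/211, 200/6) = 33.33 servings → $10.00.
strawberries + orange with both targets exact would need a negative amount; discard.
strawberries + carrots with both tight: 3.6 servings and 0.3304 servings → $4.78.
orange + carrots with both tight: 2.859 servings and 1.411 servings → $1.85.
So the least-cost plan costs $1.85.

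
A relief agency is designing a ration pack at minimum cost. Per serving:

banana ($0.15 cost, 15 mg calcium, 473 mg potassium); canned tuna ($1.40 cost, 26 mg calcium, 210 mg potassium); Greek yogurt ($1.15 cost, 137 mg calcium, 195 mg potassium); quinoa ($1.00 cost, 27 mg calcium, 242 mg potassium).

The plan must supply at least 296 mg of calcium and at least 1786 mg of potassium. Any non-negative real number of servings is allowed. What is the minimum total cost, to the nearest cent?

$2.56

With two linear requirements the optimum uses one or two foods; enumerate the corners.
banana only: max(296/15, 1786/473) = 19.73 servings → $2.96.
canned tuna only: max(296/26, 1786/210) = 11.38 servings → $15.94.
Greek yogurt only: max(296/137, 1786/195) = 9.159 servings → $10.53.
quinoa only: max(296/27, 1786/242) = 10.96 servings → $10.96.
banana + canned tuna: intersection lies outside the first quadrant.
banana + Greek yogurt with both tight: 3.022 servings and 1.83 servings → $2.56.
banana + quinoa: the both-tight solution has a negative serving — not a feasible corner.
canned tuna + Greek yogurt with both tight: 7.889 servings and 0.6635 servings → $11.81.
canned tuna + quinoa: intersection lies outside the first quadrant.
Greek yogurt + quinoa with both tight: 0.8394 servings and 6.704 servings → $7.67.
The minimum over all feasible corners is $2.56.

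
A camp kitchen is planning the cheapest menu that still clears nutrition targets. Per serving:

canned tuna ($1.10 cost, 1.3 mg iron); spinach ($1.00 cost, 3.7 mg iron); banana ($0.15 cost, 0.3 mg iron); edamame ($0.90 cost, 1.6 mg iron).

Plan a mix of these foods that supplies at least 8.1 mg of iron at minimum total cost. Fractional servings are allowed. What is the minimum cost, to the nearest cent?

$2.19

Cost per mg of iron: spinach $0.2703, banana $0.5000, edamame $0.5625, canned tuna $0.8462.
With no serving limits, use only spinach: 8.1 mg / 3.7 mg = 2.189 servings × $1.00 = $2.19.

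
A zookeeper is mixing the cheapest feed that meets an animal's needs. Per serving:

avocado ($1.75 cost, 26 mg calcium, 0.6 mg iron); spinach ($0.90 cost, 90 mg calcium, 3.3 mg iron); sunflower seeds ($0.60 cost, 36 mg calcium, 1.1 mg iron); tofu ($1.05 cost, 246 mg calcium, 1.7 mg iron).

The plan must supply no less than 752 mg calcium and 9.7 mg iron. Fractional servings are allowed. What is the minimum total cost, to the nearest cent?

$4.08

For a min-cost LP with two ≥-constraints, a basic feasible solution has at most two positive variables.
avocado only: max(752/26, 9.7/0.6) = 28.92 servings → $50.62.
spinach only: max(752/90, 9.7/3.3) = 8.356 servings → $7.52.
sunflower seeds only: max(752/36, 9.7/1.1) = 20.89 servings → $12.53.
tofu only: max(752/246, 9.7/1.7) = 5.706 servings → $5.99.
avocado + spinach with both targets exact would need a negative amount; discard.
avocado + sunflower seeds: the both-tight solution has a negative serving — not a feasible corner.
avocado + tofu with both tight: 10.71 servings and 1.925 servings → $20.77.
spinach + sunflower seeds: the both-tight solution has a negative serving — not a feasible corner.
spinach + tofu with both tight: 1.682 servings and 2.442 servings → $4.08.
sunflower seeds + tofu with both tight: 5.29 servings and 2.283 servings → $5.57.
The minimum over all feasible corners is $4.08.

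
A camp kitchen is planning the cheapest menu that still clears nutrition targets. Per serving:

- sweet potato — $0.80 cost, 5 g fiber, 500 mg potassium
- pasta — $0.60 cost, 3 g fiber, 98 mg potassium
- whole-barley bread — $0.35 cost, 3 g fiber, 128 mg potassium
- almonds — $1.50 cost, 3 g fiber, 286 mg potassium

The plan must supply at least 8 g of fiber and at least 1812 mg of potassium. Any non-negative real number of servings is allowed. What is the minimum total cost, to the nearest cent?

$2.90

Minimising a linear cost over {fiber ≥ 8, potassium ≥ 1812, servings ≥ 0} — the optimum is at a vertex, using one or two foods.
sweet potato only: max(8/5, 1812/500) = 3.624 servings → $2.90.
pasta only: max(8/3, 1812/98) = 18.49 servings → $11.09.
whole-barley bread only: max(8/3, 1812/128) = 14.16 servings → $4.95.
almonds only: max(8/3, 1812/286) = 6.336 servings → $9.50.
sweet potato + pasta with both targets exact would need a negative amount; discard.
sweet potato + whole-barley bread with both targets exact would need a negative amount; discard.
sweet potato + almonds: intersection lies outside the first quadrant.
pasta + whole-barley bread: intersection lies outside the first quadrant.
pasta + almonds: intersection lies outside the first quadrant.
whole-barley bread + almonds with both targets exact would need a negative amount; discard.
Cheapest feasible corner: $2.90.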